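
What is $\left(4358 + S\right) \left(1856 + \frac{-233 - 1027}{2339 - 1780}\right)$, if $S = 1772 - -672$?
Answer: $\frac{7048531688}{559} \approx 1.2609 \cdot 10^{7}$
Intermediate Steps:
$S = 2444$ ($S = 1772 + 672 = 2444$)
$\left(4358 + S\right) \left(1856 + \frac{-233 - 1027}{2339 - 1780}\right) = \left(4358 + 2444\right) \left(1856 + \frac{-233 - 1027}{2339 - 1780}\right) = 6802 \left(1856 - \frac{1260}{559}\right) = 6802 \cdot \frac{1036244}{559} = \frac{7048531688}{559}$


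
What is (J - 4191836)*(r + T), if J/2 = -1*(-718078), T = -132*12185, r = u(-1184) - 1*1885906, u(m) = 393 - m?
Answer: 9624898564320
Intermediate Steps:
r = -1884329 (r = (393 - 1*(-1184)) - 1*1885906 = (393 + 1184) - 1885906 = 1577 - 1885906 = -1884329)
T = -1608420
J = 1436156 (J = 2*(-1*(-718078)) = 2*718078 = 1436156)
(J - 4191836)*(r + T) = (1436156 - 4191836)*(-1884329 - 1608420) = -2755680*(-3492749) = 9624898564320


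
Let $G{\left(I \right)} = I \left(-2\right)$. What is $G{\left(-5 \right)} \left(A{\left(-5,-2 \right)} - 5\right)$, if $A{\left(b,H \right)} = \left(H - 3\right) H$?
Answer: $50$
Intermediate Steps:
$G{\left(I \right)} = - 2 I$
$A{\left(b,H \right)} = H \left(-3 + H\right)$ ($A{\left(b,H \right)} = \left(-3 + H\right) H = H \left(-3 + H\right)$)
$G{\left(-5 \right)} \left(A{\left(-5,-2 \right)} - 5\right) = \left(-2\right) \left(-5\right) \left(- 2 \left(-3 - 2\right) - 5\right) = 10 \left(\left(-2\right) \left(-5\right) - 5\right) = 10 \left(10 - 5\right) = 10 \cdot 5 = 50$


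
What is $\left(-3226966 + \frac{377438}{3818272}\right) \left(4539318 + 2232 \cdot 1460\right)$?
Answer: $- \frac{24020751750208323483}{954568} \approx -2.5164 \cdot 10^{13}$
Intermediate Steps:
$\left(-3226966 + \frac{377438}{3818272}\right) \left(4539318 + 2232 \cdot 1460\right) = \left(-3226966 + 377438 \cdot \frac{1}{3818272}\right) \left(4539318 + 3258720\right) = \left(-3226966 + \frac{188719}{1909136}\right) 7798038 = \left(- \frac{6160716772657}{1909136}\right) 7798038 = - \frac{24020751750208323483}{954568}$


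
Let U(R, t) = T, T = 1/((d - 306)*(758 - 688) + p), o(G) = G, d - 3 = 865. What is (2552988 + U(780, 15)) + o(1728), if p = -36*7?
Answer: 99858739009/39088 ≈ 2.5547e+6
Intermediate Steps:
d = 868 (d = 3 + 865 = 868)
p = -252
T = 1/39088 (T = 1/((868 - 306)*(758 - 688) - 252) = 1/(562*70 - 252) = 1/(39340 - 252) = 1/39088 ≈ 2.5583e-5)
U(R, t) = 1/39088
(2552988 + U(780, 15)) + o(1728) = (2552988 + 1/39088) + 1728 = 99791194945/39088 + 1728 = 99858739009/39088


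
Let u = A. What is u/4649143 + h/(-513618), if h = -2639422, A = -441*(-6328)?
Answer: 6852188679905/1193941764687 ≈ 5.7391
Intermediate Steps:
A = 2790648
u = 2790648
u/4649143 + h/(-513618) = 2790648/4649143 - 2639422/(-513618) = 2790648*(1/4649143) - 2639422*(-1/513618) = 2790648/4649143 + 1319711/256809 = 6852188679905/1193941764687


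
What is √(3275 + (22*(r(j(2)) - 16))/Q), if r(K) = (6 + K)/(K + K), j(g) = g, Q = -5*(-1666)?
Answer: √1159418785/595 ≈ 57.227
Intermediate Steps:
Q = 8330
r(K) = (6 + K)/(2*K) (r(K) = (6 + K)/((2*K)) = (6 + K)*(1/(2*K)) = (6 + K)/(2*K))
√(3275 + (22*(r(j(2)) - 16))/Q) = √(3275 + (22*((½)*(6 + 2)/2 - 16))/8330) = √(3275 + (22*((½)*(½)*8 - 16))*(1/8330)) = √(3275 + (22*(2 - 16))*(1/8330)) = √(3275 + (22*(-14))*(1/8330)) = √(3275 - 308*1/8330) = √(3275 - 22/595) = √(1948603/595) = √1159418785/595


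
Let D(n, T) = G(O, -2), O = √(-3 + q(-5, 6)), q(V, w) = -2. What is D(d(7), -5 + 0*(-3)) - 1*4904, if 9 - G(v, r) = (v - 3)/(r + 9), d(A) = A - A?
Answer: -34262/7 - I*√5/7 ≈ -4894.6 - 0.31944*I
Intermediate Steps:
d(A) = 0
O = I*√5 (O = √(-3 - 2) = √(-5) = I*√5 ≈ 2.2361*I)
G(v, r) = 9 - (-3 + v)/(9 + r) (G(v, r) = 9 - (v - 3)/(r + 9) = 9 - (-3 + v)/(9 + r))
D(n, T) = 66/7 - I*√5/7 (D(n, T) = (84 - I*√5 + 9*(-2))/(9 - 2) = (84 - I*√5 - 18)/7 = (66 - I*√5)/7 = 66/7 - I*√5/7)
D(d(7), -5 + 0*(-3)) - 1*4904 = (66/7 - I*√5/7) - 1*4904 = (66/7 - I*√5/7) - 4904 = -34262/7 - I*√5/7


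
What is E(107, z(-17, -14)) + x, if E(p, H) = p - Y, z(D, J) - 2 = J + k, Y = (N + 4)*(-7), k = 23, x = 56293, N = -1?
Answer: 56421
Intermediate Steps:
Y = -21 (Y = (-1 + 4)*(-7) = 3*(-7) = -21)
z(D, J) = 25 + J (z(D, J) = 2 + (J + 23) = 2 + (23 + J) = 25 + J)
E(p, H) = 21 + p (E(p, H) = p - 1*(-21) = p + 21 = 21 + p)
E(107, z(-17, -14)) + x = (21 + 107) + 56293 = 128 + 56293 = 56421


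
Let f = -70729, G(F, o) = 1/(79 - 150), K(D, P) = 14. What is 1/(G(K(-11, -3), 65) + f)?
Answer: -71/5021760 ≈ -1.4138e-5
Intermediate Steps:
G(F, o) = -1/71 (G(F, o) = 1/(-71) = -1/71)
1/(G(K(-11, -3), 65) + f) = 1/(-1/71 - 70729) = 1/(-5021760/71) = -71/5021760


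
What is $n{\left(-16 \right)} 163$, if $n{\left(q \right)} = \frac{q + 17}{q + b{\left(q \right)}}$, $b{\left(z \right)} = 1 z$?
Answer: $- \frac{163}{32} \approx -5.0938$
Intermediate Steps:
$b{\left(z \right)} = z$
$n{\left(q \right)} = \frac{17 + q}{2 q}$ ($n{\left(q \right)} = \frac{q + 17}{q + q} = \frac{17 + q}{2 q}$)
$n{\left(-16 \right)} 163 = \frac{17 - 16}{2 \left(-16\right)} 163 = \frac{1}{2} \left(- \frac{1}{16}\right) 1 \cdot 163 = \left(- \frac{1}{32}\right) 163 = - \frac{163}{32}$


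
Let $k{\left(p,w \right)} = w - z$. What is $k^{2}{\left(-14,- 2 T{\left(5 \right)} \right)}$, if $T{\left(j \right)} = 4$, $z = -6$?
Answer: $4$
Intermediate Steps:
$k{\left(p,w \right)} = 6 + w$ ($k{\left(p,w \right)} = w - -6 = w + 6 = 6 + w$)
$k^{2}{\left(-14,- 2 T{\left(5 \right)} \right)} = \left(6 - 8\right)^{2} = \left(-2\right)^{2} = 4$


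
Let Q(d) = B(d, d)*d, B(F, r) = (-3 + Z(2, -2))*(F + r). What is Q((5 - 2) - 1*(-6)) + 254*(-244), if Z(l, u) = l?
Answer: -62138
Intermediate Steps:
B(F, r) = -F - r (B(F, r) = (-3 + 2)*(F + r) = -(F + r) = -F - r)
Q(d) = -2*d**2 (Q(d) = (-d - d)*d = (-2*d)*d = -2*d**2)
Q((5 - 2) - 1*(-6)) + 254*(-244) = -2*((5 - 2) - 1*(-6))**2 + 254*(-244) = -2*(3 + 6)**2 - 61976 = -2*9**2 - 61976 = -2*81 - 61976 = -162 - 61976 = -62138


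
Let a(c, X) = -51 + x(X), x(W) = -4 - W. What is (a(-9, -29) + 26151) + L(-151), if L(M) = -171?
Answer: 25954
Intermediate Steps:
a(c, X) = -55 - X (a(c, X) = -51 + (-4 - X) = -55 - X)
(a(-9, -29) + 26151) + L(-151) = ((-55 - 1*(-29)) + 26151) - 171 = ((-55 + 29) + 26151) - 171 = (-26 + 26151) - 171 = 26125 - 171 = 25954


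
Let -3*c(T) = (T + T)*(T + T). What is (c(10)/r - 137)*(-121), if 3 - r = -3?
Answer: 173393/9 ≈ 19266.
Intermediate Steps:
r = 6 (r = 3 - 1*(-3) = 3 + 3 = 6)
c(T) = -4*T²/3 (c(T) = -(T + T)*(T + T)/3 = -2*T*2*T/3 = -4*T²/3)
(c(10)/r - 137)*(-121) = (-4/3*10²/6 - 137)*(-121) = (-4/3*100*(⅙) - 137)*(-121) = (-400/3*⅙ - 137)*(-121) = (-200/9 - 137)*(-121) = -1433/9*(-121) = 173393/9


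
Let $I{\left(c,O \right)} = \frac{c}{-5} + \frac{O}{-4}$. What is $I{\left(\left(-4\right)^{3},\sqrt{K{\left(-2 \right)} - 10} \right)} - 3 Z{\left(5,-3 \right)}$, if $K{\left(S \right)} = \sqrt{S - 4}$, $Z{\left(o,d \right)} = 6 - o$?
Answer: $\frac{49}{5} - \frac{\sqrt{-10 + i \sqrt{6}}}{4} \approx 9.7039 - 0.79639 i$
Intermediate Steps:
$K{\left(S \right)} = \sqrt{-4 + S}$
$I{\left(c,O \right)} = - \frac{O}{4} - \frac{c}{5}$ ($I{\left(c,O \right)} = c \left(- \frac{1}{5}\right) + O \left(- \frac{1}{4}\right) = - \frac{c}{5} - \frac{O}{4} = - \frac{O}{4} - \frac{c}{5}$)
$I{\left(\left(-4\right)^{3},\sqrt{K{\left(-2 \right)} - 10} \right)} - 3 Z{\left(5,-3 \right)} = \left(- \frac{\sqrt{\sqrt{-4 - 2} - 10}}{4} - \frac{\left(-4\right)^{3}}{5}\right) - 3 \left(6 - 5\right) = \left(- \frac{\sqrt{\sqrt{-6} - 10}}{4} - - \frac{64}{5}\right) - 3 \left(6 - 5\right) = \left(- \frac{\sqrt{i \sqrt{6} - 10}}{4} + \frac{64}{5}\right) - 3 \cdot 1 = \left(- \frac{\sqrt{-10 + i \sqrt{6}}}{4} + \frac{64}{5}\right) - 3 = \left(\frac{64}{5} - \frac{\sqrt{-10 + i \sqrt{6}}}{4}\right) - 3 = \frac{49}{5} - \frac{\sqrt{-10 + i \sqrt{6}}}{4}$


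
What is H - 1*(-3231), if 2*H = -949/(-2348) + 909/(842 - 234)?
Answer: 2306939783/713792 ≈ 3231.9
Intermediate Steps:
H = 677831/713792 (H = (-949/(-2348) + 909/(842 - 234))/2 = (-949*(-1/2348) + 909/608)/2 = (949/2348 + 909*(1/608))/2 = (949/2348 + 909/608)/2 = (½)*(677831/356896) = 677831/713792 ≈ 0.94962)
H - 1*(-3231) = 677831/713792 - 1*(-3231) = 677831/713792 + 3231 = 2306939783/713792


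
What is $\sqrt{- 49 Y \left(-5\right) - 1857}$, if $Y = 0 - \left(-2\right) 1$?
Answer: $i \sqrt{1367} \approx 36.973 i$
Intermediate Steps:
$Y = 2$ ($Y = 0 - -2 = 0 + 2 = 2$)
$\sqrt{- 49 Y \left(-5\right) - 1857} = \sqrt{- 49 \cdot 2 \left(-5\right) - 1857} = \sqrt{\left(-49\right) \left(-10\right) - 1857} = \sqrt{490 - 1857} = \sqrt{-1367} = i \sqrt{1367}$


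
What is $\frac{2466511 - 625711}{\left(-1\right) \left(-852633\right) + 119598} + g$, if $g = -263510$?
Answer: $- \frac{6568993590}{24929} \approx -2.6351 \cdot 10^{5}$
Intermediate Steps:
$\frac{2466511 - 625711}{\left(-1\right) \left(-852633\right) + 119598} + g = \frac{2466511 - 625711}{\left(-1\right) \left(-852633\right) + 119598} - 263510 = \frac{1840800}{852633 + 119598} - 263510 = \frac{1840800}{972231} - 263510 = 1840800 \cdot \frac{1}{972231} - 263510 = \frac{47200}{24929} - 263510 = - \frac{6568993590}{24929}$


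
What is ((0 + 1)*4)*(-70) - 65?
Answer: -345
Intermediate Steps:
((0 + 1)*4)*(-70) - 65 = (1*4)*(-70) - 65 = 4*(-70) - 65 = -280 - 65 = -345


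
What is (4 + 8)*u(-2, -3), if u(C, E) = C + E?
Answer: -60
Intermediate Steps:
(4 + 8)*u(-2, -3) = (4 + 8)*(-2 - 3) = 12*(-5) = -60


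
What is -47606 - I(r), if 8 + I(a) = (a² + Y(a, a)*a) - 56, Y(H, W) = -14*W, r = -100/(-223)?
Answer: -2364086118/49729 ≈ -47539.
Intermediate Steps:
r = 100/223 (r = -100*(-1/223) = 100/223 ≈ 0.44843)
I(a) = -64 - 13*a² (I(a) = -8 + ((a² + (-14*a)*a) - 56) = -8 + ((a² - 14*a²) - 56) = -8 + (-13*a² - 56) = -8 + (-56 - 13*a²) = -64 - 13*a²)
-47606 - I(r) = -47606 - (-64 - 13*(100/223)²) = -47606 - (-64 - 13*10000/49729) = -47606 - (-64 - 130000/49729) = -47606 - 1*(-3312656/49729) = -47606 + 3312656/49729 = -2364086118/49729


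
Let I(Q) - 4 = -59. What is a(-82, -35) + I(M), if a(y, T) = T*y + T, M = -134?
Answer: 2780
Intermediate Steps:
I(Q) = -55 (I(Q) = 4 - 59 = -55)
a(y, T) = T + T*y
a(-82, -35) + I(M) = -35*(1 - 82) - 55 = -35*(-81) - 55 = 2835 - 55 = 2780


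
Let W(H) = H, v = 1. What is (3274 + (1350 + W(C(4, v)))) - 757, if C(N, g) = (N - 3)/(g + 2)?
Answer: 11602/3 ≈ 3867.3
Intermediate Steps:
C(N, g) = (-3 + N)/(2 + g)
(3274 + (1350 + W(C(4, v)))) - 757 = (3274 + (1350 + (-3 + 4)/(2 + 1))) - 757 = (3274 + (1350 + 1/3)) - 757 = (3274 + 4051/3) - 757 = 13873/3 - 757 = 11602/3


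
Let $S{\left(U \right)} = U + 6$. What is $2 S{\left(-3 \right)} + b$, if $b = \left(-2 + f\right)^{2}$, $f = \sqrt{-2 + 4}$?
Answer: $12 - 4 \sqrt{2} \approx 6.3431$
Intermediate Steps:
$f = \sqrt{2} \approx 1.4142$
$S{\left(U \right)} = 6 + U$
$b = \left(-2 + \sqrt{2}\right)^{2} \approx 0.34315$
$2 S{\left(-3 \right)} + b = 2 \left(6 - 3\right) + \left(2 - \sqrt{2}\right)^{2} = 2 \cdot 3 + \left(2 - \sqrt{2}\right)^{2} = 6 + \left(2 - \sqrt{2}\right)^{2}$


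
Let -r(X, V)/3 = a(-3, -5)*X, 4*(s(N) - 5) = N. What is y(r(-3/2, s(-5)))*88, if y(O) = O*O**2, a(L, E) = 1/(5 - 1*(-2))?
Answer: 8019/343 ≈ 23.379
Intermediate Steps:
a(L, E) = 1/7 (a(L, E) = 1/(5 + 2) = 1/7)
s(N) = 5 + N/4
r(X, V) = -3*X/7
y(O) = O**3
y(r(-3/2, s(-5)))*88 = (-(-9)/(7*2))**3*88 = (-3/7*(-3/2))**3*88 = (9/14)**3*88 = (729/2744)*88 = 8019/343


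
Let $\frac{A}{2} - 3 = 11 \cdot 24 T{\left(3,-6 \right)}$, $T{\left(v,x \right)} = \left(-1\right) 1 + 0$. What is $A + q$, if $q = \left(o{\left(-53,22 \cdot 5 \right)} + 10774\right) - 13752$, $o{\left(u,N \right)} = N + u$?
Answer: $-3443$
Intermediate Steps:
$q = -2921$ ($q = \left(\left(22 \cdot 5 - 53\right) + 10774\right) - 13752 = \left(\left(110 - 53\right) + 10774\right) - 13752 = \left(57 + 10774\right) - 13752 = 10831 - 13752 = -2921$)
$T{\left(v,x \right)} = -1$ ($T{\left(v,x \right)} = -1 + 0 = -1$)
$A = -522$ ($A = 6 + 2 \cdot 11 \cdot 24 \left(-1\right) = 6 + 2 \cdot 264 \left(-1\right) = 6 + 2 \left(-264\right) = 6 - 528 = -522$)
$A + q = -522 - 2921 = -3443$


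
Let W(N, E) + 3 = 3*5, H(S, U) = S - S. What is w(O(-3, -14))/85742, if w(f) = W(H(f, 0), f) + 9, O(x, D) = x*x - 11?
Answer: 21/85742 ≈ 0.00024492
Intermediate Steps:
O(x, D) = -11 + x**2 (O(x, D) = x**2 - 11 = -11 + x**2)
H(S, U) = 0
W(N, E) = 12 (W(N, E) = -3 + 3*5 = -3 + 15 = 12)
w(f) = 21 (w(f) = 12 + 9 = 21)
w(O(-3, -14))/85742 = 21/85742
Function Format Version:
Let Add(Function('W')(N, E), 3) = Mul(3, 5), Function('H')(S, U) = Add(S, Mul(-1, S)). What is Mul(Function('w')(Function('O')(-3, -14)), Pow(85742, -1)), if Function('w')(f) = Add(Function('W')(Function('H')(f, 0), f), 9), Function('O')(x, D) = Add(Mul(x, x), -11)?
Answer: Rational(21, 85742) ≈ 0.00024492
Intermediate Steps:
Function('O')(x, D) = Add(-11, Pow(x, 2)) (Function('O')(x, D) = Add(Pow(x, 2), -11) = Add(-11, Pow(x, 2)))
Function('H')(S, U) = 0
Function('W')(N, E) = 12 (Function('W')(N, E) = Add(-3, Mul(3, 5)) = Add(-3, 15) = 12)
Function('w')(f) = 21 (Function('w')(f) = Add(12, 9) = 21)
Mul(Function('w')(Function('O')(-3, -14)), Pow(85742, -1)) = Mul(21, Pow(85742, -1)) = Mul(21, Rational(1, 85742)) = Rational(21, 85742)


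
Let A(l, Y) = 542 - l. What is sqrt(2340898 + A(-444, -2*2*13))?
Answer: 2*sqrt(585471) ≈ 1530.3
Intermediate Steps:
sqrt(2340898 + A(-444, -2*2*13)) = sqrt(2340898 + (542 - 1*(-444))) = sqrt(2340898 + (542 + 444)) = sqrt(2340898 + 986) = sqrt(2341884) = 2*sqrt(585471)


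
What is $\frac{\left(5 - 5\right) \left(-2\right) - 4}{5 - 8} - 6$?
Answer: $- \frac{14}{3} \approx -4.6667$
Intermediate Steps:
$\frac{\left(5 - 5\right) \left(-2\right) - 4}{5 - 8} - 6 = \frac{0 \left(-2\right) - 4}{-3} - 6 = \left(0 - 4\right) \left(- \frac{1}{3}\right) - 6 = \left(-4\right) \left(- \frac{1}{3}\right) - 6 = \frac{4}{3} - 6 = - \frac{14}{3}$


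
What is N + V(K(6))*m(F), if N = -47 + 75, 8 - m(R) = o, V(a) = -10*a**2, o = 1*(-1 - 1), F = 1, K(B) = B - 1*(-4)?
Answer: -9972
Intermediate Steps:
K(B) = 4 + B (K(B) = B + 4 = 4 + B)
o = -2 (o = 1*(-2) = -2)
m(R) = 10 (m(R) = 8 - 1*(-2) = 8 + 2 = 10)
N = 28
N + V(K(6))*m(F) = 28 - 10*(4 + 6)**2*10 = 28 - 10*10**2*10 = 28 - 10*100*10 = 28 - 1000*10 = 28 - 10000 = -9972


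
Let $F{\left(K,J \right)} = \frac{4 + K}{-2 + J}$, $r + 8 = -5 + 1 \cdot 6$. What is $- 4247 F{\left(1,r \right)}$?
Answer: $\frac{21235}{9} \approx 2359.4$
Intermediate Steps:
$r = -7$ ($r = -8 + \left(-5 + 1 \cdot 6\right) = -8 + \left(-5 + 6\right) = -8 + 1 = -7$)
$F{\left(K,J \right)} = \frac{4 + K}{-2 + J}$
$- 4247 F{\left(1,r \right)} = - 4247 \frac{4 + 1}{-2 - 7} = - 4247 \frac{1}{-9} \cdot 5 = - 4247 \left(\left(- \frac{1}{9}\right) 5\right) = \left(-4247\right) \left(- \frac{5}{9}\right) = \frac{21235}{9}$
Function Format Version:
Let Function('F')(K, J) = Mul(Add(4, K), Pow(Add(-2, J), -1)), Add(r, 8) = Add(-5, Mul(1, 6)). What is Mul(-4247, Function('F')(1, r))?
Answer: Rational(21235, 9) ≈ 2359.4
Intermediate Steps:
r = -7 (r = Add(-8, Add(-5, Mul(1, 6))) = Add(-8, Add(-5, 6)) = Add(-8, 1) = -7)
Function('F')(K, J) = Mul(Pow(Add(-2, J), -1), Add(4, K))
Mul(-4247, Function('F')(1, r)) = Mul(-4247, Mul(Pow(Add(-2, -7), -1), Add(4, 1))) = Mul(-4247, Mul(Pow(-9, -1), 5)) = Mul(-4247, Mul(Rational(-1, 9), 5)) = Mul(-4247, Rational(-5, 9)) = Rational(21235, 9)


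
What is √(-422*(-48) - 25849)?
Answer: I*√5593 ≈ 74.786*I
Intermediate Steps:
√(-422*(-48) - 25849) = √(20256 - 25849) = √(-5593) = I*√5593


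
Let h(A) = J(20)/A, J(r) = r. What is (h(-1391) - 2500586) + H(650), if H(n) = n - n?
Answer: -3478315146/1391 ≈ -2.5006e+6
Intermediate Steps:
H(n) = 0
h(A) = 20/A
(h(-1391) - 2500586) + H(650) = (20/(-1391) - 2500586) + 0 = (20*(-1/1391) - 2500586) + 0 = (-20/1391 - 2500586) + 0 = -3478315146/1391 + 0 = -3478315146/1391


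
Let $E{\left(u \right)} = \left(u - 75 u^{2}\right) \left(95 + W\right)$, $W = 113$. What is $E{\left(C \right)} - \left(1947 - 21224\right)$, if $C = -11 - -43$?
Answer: $-15948467$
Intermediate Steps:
$C = 32$ ($C = -11 + 43 = 32$)
$E{\left(u \right)} = - 15600 u^{2} + 208 u$ ($E{\left(u \right)} = \left(u - 75 u^{2}\right) \left(95 + 113\right) = \left(u - 75 u^{2}\right) 208 = - 15600 u^{2} + 208 u$)
$E{\left(C \right)} - \left(1947 - 21224\right) = 208 \cdot 32 \left(1 - 2400\right) - \left(1947 - 21224\right) = 208 \cdot 32 \left(1 - 2400\right) - -19277 = 208 \cdot 32 \left(-2399\right) + 19277 = -15967744 + 19277 = -15948467$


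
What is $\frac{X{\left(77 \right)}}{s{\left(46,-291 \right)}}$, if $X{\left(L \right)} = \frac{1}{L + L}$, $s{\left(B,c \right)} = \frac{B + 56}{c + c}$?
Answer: $- \frac{97}{2618} \approx -0.037051$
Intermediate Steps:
$s{\left(B,c \right)} = \frac{56 + B}{2 c}$
$X{\left(L \right)} = \frac{1}{2 L}$
$\frac{X{\left(77 \right)}}{s{\left(46,-291 \right)}} = \frac{\frac{1}{2} \cdot \frac{1}{77}}{\frac{1}{2} \frac{1}{-291} \left(56 + 46\right)} = \frac{\frac{1}{2} \cdot \frac{1}{77}}{\frac{1}{2} \left(- \frac{1}{291}\right) 102} = \frac{1}{154 \left(- \frac{17}{97}\right)} = \frac{1}{154} \left(- \frac{97}{17}\right) = - \frac{97}{2618}$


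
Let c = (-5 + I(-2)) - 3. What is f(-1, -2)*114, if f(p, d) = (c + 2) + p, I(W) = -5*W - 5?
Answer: -228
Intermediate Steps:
I(W) = -5 - 5*W
c = -3 (c = (-5 + (-5 - 5*(-2))) - 3 = (-5 + (-5 + 10)) - 3 = (-5 + 5) - 3 = 0 - 3 = -3)
f(p, d) = -1 + p (f(p, d) = (-3 + 2) + p = -1 + p)
f(-1, -2)*114 = (-1 - 1)*114 = -2*114 = -228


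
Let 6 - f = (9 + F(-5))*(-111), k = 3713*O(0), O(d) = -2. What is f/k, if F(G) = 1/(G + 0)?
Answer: -2457/18565 ≈ -0.13235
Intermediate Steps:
F(G) = 1/G
k = -7426 (k = 3713*(-2) = -7426)
f = 4914/5 (f = 6 - (9 + 1/(-5))*(-111) = 6 - (9 - 1/5)*(-111) = 6 - 44*(-111)/5 = 6 - 1*(-4884/5) = 6 + 4884/5 = 4914/5 ≈ 982.80)
f/k = (4914/5)/(-7426) = (4914/5)*(-1/7426) = -2457/18565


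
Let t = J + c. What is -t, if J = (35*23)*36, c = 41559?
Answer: -70539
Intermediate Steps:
J = 28980 (J = 805*36 = 28980)
t = 70539 (t = 28980 + 41559 = 70539)
-t = -1*70539 = -70539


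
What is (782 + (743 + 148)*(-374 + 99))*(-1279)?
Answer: 312386797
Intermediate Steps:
(782 + (743 + 148)*(-374 + 99))*(-1279) = (782 + 891*(-275))*(-1279) = (782 - 245025)*(-1279) = -244243*(-1279) = 312386797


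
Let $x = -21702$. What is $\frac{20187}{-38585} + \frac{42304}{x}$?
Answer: $- \frac{1035199057}{418685835} \approx -2.4725$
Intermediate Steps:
$\frac{20187}{-38585} + \frac{42304}{x} = \frac{20187}{-38585} + \frac{42304}{-21702} = 20187 \left(- \frac{1}{38585}\right) + 42304 \left(- \frac{1}{21702}\right) = - \frac{20187}{38585} - \frac{21152}{10851} = - \frac{1035199057}{418685835}$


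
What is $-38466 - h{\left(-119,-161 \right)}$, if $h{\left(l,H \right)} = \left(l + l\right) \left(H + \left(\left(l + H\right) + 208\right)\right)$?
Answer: $-93920$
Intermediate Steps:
$h{\left(l,H \right)} = 2 l \left(208 + l + 2 H\right)$ ($h{\left(l,H \right)} = 2 l \left(H + \left(\left(H + l\right) + 208\right)\right) = 2 l \left(H + \left(208 + H + l\right)\right) = 2 l \left(208 + l + 2 H\right)$)
$-38466 - h{\left(-119,-161 \right)} = -38466 - 2 \left(-119\right) \left(208 - 119 + 2 \left(-161\right)\right) = -38466 - 2 \left(-119\right) \left(208 - 119 - 322\right) = -38466 - 2 \left(-119\right) \left(-233\right) = -38466 - 55454 = -93920$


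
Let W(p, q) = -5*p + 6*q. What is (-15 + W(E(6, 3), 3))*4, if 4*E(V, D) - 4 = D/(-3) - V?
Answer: 27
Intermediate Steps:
E(V, D) = 1 - V/4 - D/12 (E(V, D) = 1 + (D/(-3) - V)/4 = 1 + (D*(-⅓) - V)/4 = 1 + (-D/3 - V)/4 = 1 + (-V - D/3)/4 = 1 + (-V/4 - D/12) = 1 - V/4 - D/12)
(-15 + W(E(6, 3), 3))*4 = (-15 + (-5*(1 - ¼*6 - 1/12*3) + 6*3))*4 = (-15 + (-5*(1 - 3/2 - ¼) + 18))*4 = (-15 + (-5*(-¾) + 18))*4 = (-15 + (15/4 + 18))*4 = (-15 + 87/4)*4 = (27/4)*4 = 27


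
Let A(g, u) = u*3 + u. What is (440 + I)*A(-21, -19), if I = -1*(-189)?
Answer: -47804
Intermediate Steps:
I = 189
A(g, u) = 4*u (A(g, u) = 3*u + u = 4*u)
(440 + I)*A(-21, -19) = (440 + 189)*(4*(-19)) = 629*(-76) = -47804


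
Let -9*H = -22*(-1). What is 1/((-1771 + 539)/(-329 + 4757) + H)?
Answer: -1107/3014 ≈ -0.36729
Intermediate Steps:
H = -22/9 (H = -(-22)*(-1)/9 = -⅑*22 = -22/9 ≈ -2.4444)
1/((-1771 + 539)/(-329 + 4757) + H) = 1/((-1771 + 539)/(-329 + 4757) - 22/9) = 1/(-1232/4428 - 22/9) = 1/(-1232*1/4428 - 22/9) = 1/(-308/1107 - 22/9) = 1/(-3014/1107) = -1107/3014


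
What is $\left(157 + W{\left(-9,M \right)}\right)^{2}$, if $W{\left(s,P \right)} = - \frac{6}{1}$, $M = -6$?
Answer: $22801$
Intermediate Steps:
$W{\left(s,P \right)} = -6$ ($W{\left(s,P \right)} = \left(-6\right) 1 = -6$)
$\left(157 + W{\left(-9,M \right)}\right)^{2} = \left(157 - 6\right)^{2} = 151^{2} = 22801$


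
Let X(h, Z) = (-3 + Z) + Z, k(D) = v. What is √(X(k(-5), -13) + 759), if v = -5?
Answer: √730 ≈ 27.019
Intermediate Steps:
k(D) = -5
X(h, Z) = -3 + 2*Z
√(X(k(-5), -13) + 759) = √((-3 + 2*(-13)) + 759) = √((-3 - 26) + 759) = √(-29 + 759) = √730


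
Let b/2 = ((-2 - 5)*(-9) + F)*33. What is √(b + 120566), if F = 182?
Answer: 4*√8546 ≈ 369.78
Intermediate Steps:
b = 16170 (b = 2*(((-2 - 5)*(-9) + 182)*33) = 2*((-7*(-9) + 182)*33) = 2*((63 + 182)*33) = 2*(245*33) = 2*8085 = 16170)
√(b + 120566) = √(16170 + 120566) = √136736 = 4*√8546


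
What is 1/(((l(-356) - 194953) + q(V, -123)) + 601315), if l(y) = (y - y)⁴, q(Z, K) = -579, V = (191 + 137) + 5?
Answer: 1/405783 ≈ 2.4644e-6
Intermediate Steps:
V = 333 (V = 328 + 5 = 333)
l(y) = 0 (l(y) = 0⁴ = 0)
1/(((l(-356) - 194953) + q(V, -123)) + 601315) = 1/(((0 - 194953) - 579) + 601315) = 1/((-194953 - 579) + 601315) = 1/(-195532 + 601315) = 1/405783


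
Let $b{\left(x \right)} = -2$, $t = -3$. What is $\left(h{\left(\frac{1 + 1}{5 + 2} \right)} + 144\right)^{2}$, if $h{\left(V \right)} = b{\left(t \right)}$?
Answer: $20164$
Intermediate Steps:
$h{\left(V \right)} = -2$
$\left(h{\left(\frac{1 + 1}{5 + 2} \right)} + 144\right)^{2} = \left(-2 + 144\right)^{2} = 142^{2} = 20164$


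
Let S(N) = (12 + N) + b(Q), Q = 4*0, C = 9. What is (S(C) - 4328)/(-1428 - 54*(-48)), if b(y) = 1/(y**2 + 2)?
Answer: -2871/776 ≈ -3.6997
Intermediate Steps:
Q = 0
b(y) = 1/(2 + y**2)
S(N) = 25/2 + N (S(N) = (12 + N) + 1/(2 + 0**2) = (12 + N) + 1/(2 + 0) = (12 + N) + 1/2 = 25/2 + N)
(S(C) - 4328)/(-1428 - 54*(-48)) = ((25/2 + 9) - 4328)/(-1428 - 54*(-48)) = (43/2 - 4328)/(-1428 + 2592) = -8613/2/1164 = -8613/2*1/1164 = -2871/776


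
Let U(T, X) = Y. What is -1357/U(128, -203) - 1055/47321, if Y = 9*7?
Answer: -64281062/2981223 ≈ -21.562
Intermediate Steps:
Y = 63
U(T, X) = 63
-1357/U(128, -203) - 1055/47321 = -1357/63 - 1055/47321 = -64281062/2981223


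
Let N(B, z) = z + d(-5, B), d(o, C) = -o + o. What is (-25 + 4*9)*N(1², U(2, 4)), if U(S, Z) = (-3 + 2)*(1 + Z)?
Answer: -55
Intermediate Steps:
U(S, Z) = -1 - Z (U(S, Z) = -(1 + Z) = -1 - Z)
d(o, C) = 0
N(B, z) = z (N(B, z) = z + 0 = z)
(-25 + 4*9)*N(1², U(2, 4)) = (-25 + 4*9)*(-1 - 1*4) = (-25 + 36)*(-1 - 4) = 11*(-5) = -55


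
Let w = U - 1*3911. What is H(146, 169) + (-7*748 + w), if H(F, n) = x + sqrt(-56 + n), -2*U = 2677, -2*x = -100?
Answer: -20871/2 + sqrt(113) ≈ -10425.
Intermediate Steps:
x = 50 (x = -1/2*(-100) = 50)
U = -2677/2 (U = -1/2*2677 = -2677/2 ≈ -1338.5)
H(F, n) = 50 + sqrt(-56 + n)
w = -10499/2 (w = -2677/2 - 1*3911 = -2677/2 - 3911 = -10499/2 ≈ -5249.5)
H(146, 169) + (-7*748 + w) = (50 + sqrt(-56 + 169)) + (-7*748 - 10499/2) = (50 + sqrt(113)) + (-5236 - 10499/2) = (50 + sqrt(113)) - 20971/2 = -20871/2 + sqrt(113)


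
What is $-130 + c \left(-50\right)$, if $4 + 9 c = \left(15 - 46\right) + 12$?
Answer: $- \frac{20}{9} \approx -2.2222$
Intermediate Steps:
$c = - \frac{23}{9}$ ($c = - \frac{4}{9} + \frac{\left(15 - 46\right) + 12}{9} = - \frac{4}{9} + \frac{-31 + 12}{9} = - \frac{4}{9} + \frac{1}{9} \left(-19\right) = - \frac{4}{9} - \frac{19}{9} = - \frac{23}{9} \approx -2.5556$)
$-130 + c \left(-50\right) = -130 - - \frac{1150}{9} = -130 + \frac{1150}{9} = - \frac{20}{9}$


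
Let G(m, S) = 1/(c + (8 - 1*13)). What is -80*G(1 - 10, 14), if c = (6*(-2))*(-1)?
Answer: -80/7 ≈ -11.429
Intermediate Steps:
c = 12 (c = -12*(-1) = 12)
G(m, S) = ⅐ (G(m, S) = 1/(12 + (8 - 1*13)) = 1/(12 + (8 - 13)) = 1/(12 - 5) = 1/7 = ⅐)
-80*G(1 - 10, 14) = -80*⅐ = -80/7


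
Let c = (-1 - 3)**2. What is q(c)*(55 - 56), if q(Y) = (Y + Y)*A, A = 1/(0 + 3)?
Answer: -32/3 ≈ -10.667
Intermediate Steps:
A = 1/3 ≈ 0.33333
c = 16 (c = (-4)**2 = 16)
q(Y) = 2*Y/3 (q(Y) = (Y + Y)*(1/3) = (2*Y)*(1/3) = 2*Y/3)
q(c)*(55 - 56) = ((2/3)*16)*(55 - 56) = (32/3)*(-1) = -32/3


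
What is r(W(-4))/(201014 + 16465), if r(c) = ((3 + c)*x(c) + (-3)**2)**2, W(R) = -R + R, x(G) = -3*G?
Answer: 27/72493 ≈ 0.00037245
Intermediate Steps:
W(R) = 0
r(c) = (9 - 3*c*(3 + c))**2 (r(c) = ((3 + c)*(-3*c) + (-3)**2)**2 = (-3*c*(3 + c) + 9)**2 = (9 - 3*c*(3 + c))**2)
r(W(-4))/(201014 + 16465) = (9*(3 - 1*0**2 - 3*0)**2)/(201014 + 16465) = (9*(3 - 1*0 + 0)**2)/217479 = (9*(3 + 0 + 0)**2)*(1/217479) = (9*3**2)*(1/217479) = (9*9)*(1/217479) = 81*(1/217479) = 27/72493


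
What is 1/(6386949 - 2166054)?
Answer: 1/4220895 ≈ 2.3692e-7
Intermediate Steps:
1/(6386949 - 2166054) = 1/4220895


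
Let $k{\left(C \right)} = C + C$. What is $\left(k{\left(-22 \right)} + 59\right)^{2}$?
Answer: $225$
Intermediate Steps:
$k{\left(C \right)} = 2 C$
$\left(k{\left(-22 \right)} + 59\right)^{2} = \left(2 \left(-22\right) + 59\right)^{2} = \left(-44 + 59\right)^{2} = 15^{2} = 225$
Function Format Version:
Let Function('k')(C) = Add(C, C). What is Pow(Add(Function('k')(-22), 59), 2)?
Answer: 225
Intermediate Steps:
Function('k')(C) = Mul(2, C)
Pow(Add(Function('k')(-22), 59), 2) = Pow(Add(Mul(2, -22), 59), 2) = Pow(Add(-44, 59), 2) = Pow(15, 2) = 225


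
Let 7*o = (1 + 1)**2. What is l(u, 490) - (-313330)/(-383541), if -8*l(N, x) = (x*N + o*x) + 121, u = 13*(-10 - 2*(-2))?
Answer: 14502630439/3068328 ≈ 4726.6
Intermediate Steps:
o = 4/7 (o = (1 + 1)**2/7 = (1/7)*2**2 = (1/7)*4 = 4/7 ≈ 0.57143)
u = -78 (u = 13*(-10 + 4) = 13*(-6) = -78)
l(N, x) = -121/8 - x/14 - N*x/8 (l(N, x) = -((x*N + 4*x/7) + 121)/8 = -((N*x + 4*x/7) + 121)/8 = -((4*x/7 + N*x) + 121)/8 = -(121 + 4*x/7 + N*x)/8 = -121/8 - x/14 - N*x/8)
l(u, 490) - (-313330)/(-383541) = (-121/8 - 1/14*490 - 1/8*(-78)*490) - (-313330)/(-383541) = (-121/8 - 35 + 9555/2) - (-313330)*(-1)/383541 = 37819/8 - 1*313330/383541 = 37819/8 - 313330/383541 = 14502630439/3068328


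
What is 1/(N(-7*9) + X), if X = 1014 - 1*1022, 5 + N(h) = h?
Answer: -1/76 ≈ -0.013158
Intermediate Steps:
N(h) = -5 + h
X = -8 (X = 1014 - 1022 = -8)
1/(N(-7*9) + X) = 1/((-5 - 7*9) - 8) = 1/((-5 - 63) - 8) = 1/(-68 - 8) = 1/(-76) = -1/76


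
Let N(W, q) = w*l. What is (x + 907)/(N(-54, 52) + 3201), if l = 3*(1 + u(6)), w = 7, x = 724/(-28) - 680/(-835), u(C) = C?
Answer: 257752/978453 ≈ 0.26343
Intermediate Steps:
x = -29275/1169 (x = 724*(-1/28) - 680*(-1/835) = -181/7 + 136/167 = -29275/1169 ≈ -25.043)
l = 21 (l = 3*(1 + 6) = 3*7 = 21)
N(W, q) = 147 (N(W, q) = 7*21 = 147)
(x + 907)/(N(-54, 52) + 3201) = (-29275/1169 + 907)/(147 + 3201) = (1031008/1169)/3348 = (1031008/1169)*(1/3348) = 257752/978453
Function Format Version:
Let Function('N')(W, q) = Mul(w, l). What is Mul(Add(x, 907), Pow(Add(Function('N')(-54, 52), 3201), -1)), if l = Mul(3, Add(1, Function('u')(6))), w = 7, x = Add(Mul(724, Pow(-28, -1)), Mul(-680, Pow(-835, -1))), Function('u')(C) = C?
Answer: Rational(257752, 978453) ≈ 0.26343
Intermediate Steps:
x = Rational(-29275, 1169) (x = Add(Mul(724, Rational(-1, 28)), Mul(-680, Rational(-1, 835))) = Add(Rational(-181, 7), Rational(136, 167)) = Rational(-29275, 1169) ≈ -25.043)
l = 21 (l = Mul(3, Add(1, 6)) = Mul(3, 7) = 21)
Function('N')(W, q) = 147 (Function('N')(W, q) = Mul(7, 21) = 147)
Mul(Add(x, 907), Pow(Add(Function('N')(-54, 52), 3201), -1)) = Mul(Add(Rational(-29275, 1169), 907), Pow(Add(147, 3201), -1)) = Mul(Rational(1031008, 1169), Pow(3348, -1)) = Mul(Rational(1031008, 1169), Rational(1, 3348)) = Rational(257752, 978453)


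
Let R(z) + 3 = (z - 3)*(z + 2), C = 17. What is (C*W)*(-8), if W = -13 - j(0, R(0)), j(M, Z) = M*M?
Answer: 1768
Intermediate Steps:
R(z) = -3 + (-3 + z)*(2 + z) (R(z) = -3 + (z - 3)*(z + 2) = -3 + (-3 + z)*(2 + z))
j(M, Z) = M²
W = -13 (W = -13 - 1*0² = -13 - 1*0 = -13 + 0 = -13)
(C*W)*(-8) = (17*(-13))*(-8) = -221*(-8) = 1768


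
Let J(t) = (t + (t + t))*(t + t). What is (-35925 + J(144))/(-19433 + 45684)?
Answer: 88491/26251 ≈ 3.3710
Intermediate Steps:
J(t) = 6*t² (J(t) = (t + 2*t)*(2*t) = (3*t)*(2*t) = 6*t²)
(-35925 + J(144))/(-19433 + 45684) = (-35925 + 6*144²)/(-19433 + 45684) = (-35925 + 6*20736)/26251 = (-35925 + 124416)*(1/26251) = 88491*(1/26251) = 88491/26251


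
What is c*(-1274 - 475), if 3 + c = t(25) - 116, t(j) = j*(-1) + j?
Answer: 208131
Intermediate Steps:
t(j) = 0 (t(j) = -j + j = 0)
c = -119 (c = -3 + (0 - 116) = -3 - 116 = -119)
c*(-1274 - 475) = -119*(-1274 - 475) = -119*(-1749) = 208131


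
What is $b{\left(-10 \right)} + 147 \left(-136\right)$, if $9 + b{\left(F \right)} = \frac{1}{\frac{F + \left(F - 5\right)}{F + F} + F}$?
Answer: $- \frac{700039}{35} \approx -20001.0$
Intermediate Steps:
$b{\left(F \right)} = -9 + \frac{1}{F + \frac{-5 + 2 F}{2 F}}$ ($b{\left(F \right)} = -9 + \frac{1}{\frac{F + \left(F - 5\right)}{F + F} + F} = -9 + \frac{1}{\frac{F + \left(F - 5\right)}{2 F} + F} = -9 + \frac{1}{\left(F + \left(-5 + F\right)\right) \frac{1}{2 F} + F} = -9 + \frac{1}{\left(-5 + 2 F\right) \frac{1}{2 F} + F} = -9 + \frac{1}{\frac{-5 + 2 F}{2 F} + F} = -9 + \frac{1}{F + \frac{-5 + 2 F}{2 F}}$)
$b{\left(-10 \right)} + 147 \left(-136\right) = \frac{45 - 18 \left(-10\right)^{2} - -160}{-5 + 2 \left(-10\right) + 2 \left(-10\right)^{2}} + 147 \left(-136\right) = \frac{45 - 1800 + 160}{-5 - 20 + 2 \cdot 100} - 19992 = \frac{45 - 1800 + 160}{-5 - 20 + 200} - 19992 = \frac{1}{175} \left(-1595\right) - 19992 = - \frac{319}{35} - 19992 = - \frac{700039}{35}$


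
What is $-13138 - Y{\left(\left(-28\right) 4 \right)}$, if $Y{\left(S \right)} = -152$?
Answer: $-12986$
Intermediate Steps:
$-13138 - Y{\left(\left(-28\right) 4 \right)} = -13138 - -152 = -13138 + 152 = -12986$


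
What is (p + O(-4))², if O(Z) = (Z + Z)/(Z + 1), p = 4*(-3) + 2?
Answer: 484/9 ≈ 53.778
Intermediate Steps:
p = -10 (p = -12 + 2 = -10)
O(Z) = 2*Z/(1 + Z) (O(Z) = (2*Z)/(1 + Z) = 2*Z/(1 + Z))
(p + O(-4))² = (-10 + 2*(-4)/(1 - 4))² = (-10 + 2*(-4)/(-3))² = (-10 + 2*(-4)*(-⅓))² = (-10 + 8/3)² = (-22/3)² = 484/9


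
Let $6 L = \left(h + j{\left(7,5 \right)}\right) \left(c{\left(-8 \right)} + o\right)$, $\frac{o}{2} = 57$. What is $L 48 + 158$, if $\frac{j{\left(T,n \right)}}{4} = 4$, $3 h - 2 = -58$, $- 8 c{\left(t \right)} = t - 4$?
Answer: $-2306$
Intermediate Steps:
$c{\left(t \right)} = \frac{1}{2} - \frac{t}{8}$ ($c{\left(t \right)} = - \frac{t - 4}{8} = - \frac{-4 + t}{8} = \frac{1}{2} - \frac{t}{8}$)
$h = - \frac{56}{3}$ ($h = \frac{2}{3} + \frac{1}{3} \left(-58\right) = \frac{2}{3} - \frac{58}{3} = - \frac{56}{3} \approx -18.667$)
$j{\left(T,n \right)} = 16$ ($j{\left(T,n \right)} = 4 \cdot 4 = 16$)
$o = 114$ ($o = 2 \cdot 57 = 114$)
$L = - \frac{154}{3}$ ($L = \frac{\left(- \frac{56}{3} + 16\right) \left(\left(\frac{1}{2} - -1\right) + 114\right)}{6} = \frac{\left(- \frac{8}{3}\right) \left(\left(\frac{1}{2} + 1\right) + 114\right)}{6} = \frac{\left(- \frac{8}{3}\right) \left(\frac{3}{2} + 114\right)}{6} = \frac{\left(- \frac{8}{3}\right) \frac{231}{2}}{6} = \frac{1}{6} \left(-308\right) = - \frac{154}{3} \approx -51.333$)
$L 48 + 158 = \left(- \frac{154}{3}\right) 48 + 158 = -2464 + 158 = -2306$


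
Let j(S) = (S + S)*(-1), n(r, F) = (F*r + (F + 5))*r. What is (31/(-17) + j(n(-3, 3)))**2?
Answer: 17689/289 ≈ 61.208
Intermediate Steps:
n(r, F) = r*(5 + F + F*r) (n(r, F) = (F*r + (5 + F))*r = (5 + F + F*r)*r = r*(5 + F + F*r))
j(S) = -2*S (j(S) = (2*S)*(-1) = -2*S)
(31/(-17) + j(n(-3, 3)))**2 = (31/(-17) - (-6)*(5 + 3 + 3*(-3)))**2 = (31*(-1/17) - (-6)*(5 + 3 - 9))**2 = (-31/17 - (-6)*(-1))**2 = (-31/17 - 2*3)**2 = (-31/17 - 6)**2 = (-133/17)**2 = 17689/289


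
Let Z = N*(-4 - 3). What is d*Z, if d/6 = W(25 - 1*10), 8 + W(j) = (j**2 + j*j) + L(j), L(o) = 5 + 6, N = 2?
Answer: -38052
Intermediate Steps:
L(o) = 11
W(j) = 3 + 2*j**2 (W(j) = -8 + ((j**2 + j*j) + 11) = -8 + ((j**2 + j**2) + 11) = -8 + (2*j**2 + 11) = -8 + (11 + 2*j**2) = 3 + 2*j**2)
d = 2718 (d = 6*(3 + 2*(25 - 1*10)**2) = 6*(3 + 2*(25 - 10)**2) = 6*(3 + 2*15**2) = 6*(3 + 2*225) = 6*(3 + 450) = 6*453 = 2718)
Z = -14 (Z = 2*(-4 - 3) = 2*(-7) = -14)
d*Z = 2718*(-14) = -38052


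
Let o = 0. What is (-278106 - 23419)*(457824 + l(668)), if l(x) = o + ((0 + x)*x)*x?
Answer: -90015903370400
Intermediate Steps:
l(x) = x**3 (l(x) = 0 + ((0 + x)*x)*x = 0 + (x*x)*x = 0 + x**2*x = 0 + x**3 = x**3)
(-278106 - 23419)*(457824 + l(668)) = (-278106 - 23419)*(457824 + 668**3) = -301525*(457824 + 298077632) = -301525*298535456 = -90015903370400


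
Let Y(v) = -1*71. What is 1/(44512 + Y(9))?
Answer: 1/44441 ≈ 2.2502e-5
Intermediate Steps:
Y(v) = -71
1/(44512 + Y(9)) = 1/(44512 - 71) = 1/44441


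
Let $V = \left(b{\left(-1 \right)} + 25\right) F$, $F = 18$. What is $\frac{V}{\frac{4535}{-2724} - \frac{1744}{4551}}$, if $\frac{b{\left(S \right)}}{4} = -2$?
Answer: $- \frac{421495416}{2821049} \approx -149.41$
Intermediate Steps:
$b{\left(S \right)} = -8$ ($b{\left(S \right)} = 4 \left(-2\right) = -8$)
$V = 306$ ($V = \left(-8 + 25\right) 18 = 17 \cdot 18 = 306$)
$\frac{V}{\frac{4535}{-2724} - \frac{1744}{4551}} = \frac{306}{\frac{4535}{-2724} - \frac{1744}{4551}} = \frac{306}{4535 \left(- \frac{1}{2724}\right) - \frac{1744}{4551}} = \frac{306}{- \frac{4535}{2724} - \frac{1744}{4551}} = \frac{306}{- \frac{2821049}{1377436}} = 306 \left(- \frac{1377436}{2821049}\right) = - \frac{421495416}{2821049}$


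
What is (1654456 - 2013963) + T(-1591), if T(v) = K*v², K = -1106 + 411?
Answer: -1759599802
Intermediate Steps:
K = -695
T(v) = -695*v²
(1654456 - 2013963) + T(-1591) = (1654456 - 2013963) - 695*(-1591)² = -359507 - 695*2531281 = -359507 - 1759240295 = -1759599802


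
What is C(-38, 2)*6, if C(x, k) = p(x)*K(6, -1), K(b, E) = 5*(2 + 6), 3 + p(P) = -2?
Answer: -1200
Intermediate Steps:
p(P) = -5 (p(P) = -3 - 2 = -5)
K(b, E) = 40 (K(b, E) = 5*8 = 40)
C(x, k) = -200 (C(x, k) = -5*40 = -200)
C(-38, 2)*6 = -200*6 = -1200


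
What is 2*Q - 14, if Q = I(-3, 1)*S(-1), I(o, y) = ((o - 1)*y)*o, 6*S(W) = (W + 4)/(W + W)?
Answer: -20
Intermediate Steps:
S(W) = (4 + W)/(12*W) (S(W) = ((W + 4)/(W + W))/6 = ((4 + W)/((2*W)))/6 = ((4 + W)*(1/(2*W)))/6 = ((4 + W)/(2*W))/6 = (4 + W)/(12*W))
I(o, y) = o*y*(-1 + o) (I(o, y) = ((-1 + o)*y)*o = (y*(-1 + o))*o = o*y*(-1 + o))
Q = -3 (Q = (-3*1*(-1 - 3))*((1/12)*(4 - 1)/(-1)) = (-3*1*(-4))*((1/12)*(-1)*3) = 12*(-¼) = -3)
2*Q - 14 = 2*(-3) - 14 = -6 - 14 = -20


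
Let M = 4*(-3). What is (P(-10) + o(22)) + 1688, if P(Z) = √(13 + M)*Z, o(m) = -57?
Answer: 1621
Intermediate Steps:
M = -12
P(Z) = Z (P(Z) = √(13 - 12)*Z = √1*Z = 1*Z = Z)
(P(-10) + o(22)) + 1688 = (-10 - 57) + 1688 = -67 + 1688 = 1621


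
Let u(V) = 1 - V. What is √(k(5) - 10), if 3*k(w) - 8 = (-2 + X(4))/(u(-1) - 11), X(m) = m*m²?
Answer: 2*I*√195/9 ≈ 3.1032*I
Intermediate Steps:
X(m) = m³
k(w) = 10/27 (k(w) = 8/3 + ((-2 + 4³)/((1 - 1*(-1)) - 11))/3 = 8/3 + ((-2 + 64)/((1 + 1) - 11))/3 = 8/3 + (62/(2 - 11))/3 = 8/3 + (62/(-9))/3 = 8/3 + (62*(-⅑))/3 = 8/3 + (⅓)*(-62/9) = 8/3 - 62/27 = 10/27)
√(k(5) - 10) = √(10/27 - 10) = √(-260/27) = 2*I*√195/9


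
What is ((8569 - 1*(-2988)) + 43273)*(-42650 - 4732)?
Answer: -2597955060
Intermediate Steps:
((8569 - 1*(-2988)) + 43273)*(-42650 - 4732) = ((8569 + 2988) + 43273)*(-47382) = (11557 + 43273)*(-47382) = 54830*(-47382) = -2597955060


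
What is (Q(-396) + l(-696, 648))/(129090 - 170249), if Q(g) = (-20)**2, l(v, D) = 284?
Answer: -684/41159 ≈ -0.016618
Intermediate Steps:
Q(g) = 400
(Q(-396) + l(-696, 648))/(129090 - 170249) = (400 + 284)/(129090 - 170249) = 684/(-41159) = 684*(-1/41159) = -684/41159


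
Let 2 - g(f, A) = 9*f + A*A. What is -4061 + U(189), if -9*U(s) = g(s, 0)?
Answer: -34850/9 ≈ -3872.2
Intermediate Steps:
g(f, A) = 2 - A**2 - 9*f (g(f, A) = 2 - (9*f + A*A) = 2 - (9*f + A**2) = 2 - (A**2 + 9*f) = 2 + (-A**2 - 9*f) = 2 - A**2 - 9*f)
U(s) = -2/9 + s (U(s) = -(2 - 1*0**2 - 9*s)/9 = -(2 - 1*0 - 9*s)/9 = -(2 + 0 - 9*s)/9 = -(2 - 9*s)/9 = -2/9 + s)
-4061 + U(189) = -4061 + (-2/9 + 189) = -4061 + 1699/9 = -34850/9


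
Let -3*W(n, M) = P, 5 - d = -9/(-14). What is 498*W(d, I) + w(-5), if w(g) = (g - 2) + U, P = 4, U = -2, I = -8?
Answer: -673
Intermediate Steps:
d = 61/14 (d = 5 - (-9)/(-14) = 5 - (-9)*(-1)/14 = 5 - 1*9/14 = 5 - 9/14 = 61/14 ≈ 4.3571)
w(g) = -4 + g (w(g) = (g - 2) - 2 = (-2 + g) - 2 = -4 + g)
W(n, M) = -4/3 (W(n, M) = -⅓*4 = -4/3)
498*W(d, I) + w(-5) = 498*(-4/3) + (-4 - 5) = -664 - 9 = -673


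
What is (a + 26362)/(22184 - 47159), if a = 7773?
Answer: -6827/4995 ≈ -1.3668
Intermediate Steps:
(a + 26362)/(22184 - 47159) = (7773 + 26362)/(22184 - 47159) = 34135/(-24975) = 34135*(-1/24975) = -6827/4995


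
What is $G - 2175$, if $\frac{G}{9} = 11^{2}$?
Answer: $-1086$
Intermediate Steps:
$G = 1089$ ($G = 9 \cdot 11^{2} = 9 \cdot 121 = 1089$)
$G - 2175 = 1089 - 2175 = -1086$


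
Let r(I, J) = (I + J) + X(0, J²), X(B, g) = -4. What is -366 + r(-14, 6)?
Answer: -378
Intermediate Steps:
r(I, J) = -4 + I + J (r(I, J) = (I + J) - 4 = -4 + I + J)
-366 + r(-14, 6) = -366 + (-4 - 14 + 6) = -366 - 12 = -378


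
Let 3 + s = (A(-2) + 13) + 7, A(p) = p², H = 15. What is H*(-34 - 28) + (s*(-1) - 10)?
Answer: -961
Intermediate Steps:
s = 21 (s = -3 + (((-2)² + 13) + 7) = -3 + ((4 + 13) + 7) = -3 + (17 + 7) = -3 + 24 = 21)
H*(-34 - 28) + (s*(-1) - 10) = 15*(-34 - 28) + (21*(-1) - 10) = 15*(-62) + (-21 - 10) = -930 - 31 = -961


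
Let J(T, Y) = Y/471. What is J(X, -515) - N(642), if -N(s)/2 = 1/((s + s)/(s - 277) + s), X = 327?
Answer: -20166230/18495699 ≈ -1.0903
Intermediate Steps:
J(T, Y) = Y/471 (J(T, Y) = Y*(1/471) = Y/471)
N(s) = -2/(s + 2*s/(-277 + s)) (N(s) = -2/((s + s)/(s - 277) + s) = -2/((2*s)/(-277 + s) + s) = -2/(2*s/(-277 + s) + s) = -2/(s + 2*s/(-277 + s)))
J(X, -515) - N(642) = (1/471)*(-515) - 2*(277 - 1*642)/(642*(-275 + 642)) = -515/471 - 2*(277 - 642)/(642*367) = -515/471 - 2*(-365)/(642*367) = -515/471 - 1*(-365/117807) = -515/471 + 365/117807 = -20166230/18495699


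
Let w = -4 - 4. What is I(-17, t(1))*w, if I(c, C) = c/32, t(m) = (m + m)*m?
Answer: 17/4 ≈ 4.2500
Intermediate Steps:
t(m) = 2*m**2 (t(m) = (2*m)*m = 2*m**2)
w = -8
I(c, C) = c/32
I(-17, t(1))*w = ((1/32)*(-17))*(-8) = -17/32*(-8) = 17/4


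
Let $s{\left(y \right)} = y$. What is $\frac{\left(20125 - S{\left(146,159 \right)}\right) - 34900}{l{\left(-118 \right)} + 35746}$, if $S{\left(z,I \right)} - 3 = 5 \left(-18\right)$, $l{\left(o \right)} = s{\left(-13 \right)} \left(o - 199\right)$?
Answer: $- \frac{4896}{13289} \approx -0.36842$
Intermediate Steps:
$l{\left(o \right)} = 2587 - 13 o$ ($l{\left(o \right)} = - 13 \left(o - 199\right) = - 13 \left(-199 + o\right) = 2587 - 13 o$)
$S{\left(z,I \right)} = -87$ ($S{\left(z,I \right)} = 3 + 5 \left(-18\right) = 3 - 90 = -87$)
$\frac{\left(20125 - S{\left(146,159 \right)}\right) - 34900}{l{\left(-118 \right)} + 35746} = \frac{\left(20125 - -87\right) - 34900}{\left(2587 - -1534\right) + 35746} = \frac{\left(20125 + 87\right) - 34900}{\left(2587 + 1534\right) + 35746} = \frac{20212 - 34900}{4121 + 35746} = - \frac{14688}{39867} = \left(-14688\right) \frac{1}{39867} = - \frac{4896}{13289}$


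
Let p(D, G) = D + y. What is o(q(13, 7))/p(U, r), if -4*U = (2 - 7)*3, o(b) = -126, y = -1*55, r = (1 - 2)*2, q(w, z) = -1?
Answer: 504/205 ≈ 2.4585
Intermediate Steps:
r = -2 (r = -1*2 = -2)
y = -55
U = 15/4 (U = -(2 - 7)*3/4 = -(-5)*3/4 = -1/4*(-15) = 15/4 ≈ 3.7500)
p(D, G) = -55 + D (p(D, G) = D - 55 = -55 + D)
o(q(13, 7))/p(U, r) = -126/(-55 + 15/4) = -126/(-205/4) = -126*(-4/205) = 504/205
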